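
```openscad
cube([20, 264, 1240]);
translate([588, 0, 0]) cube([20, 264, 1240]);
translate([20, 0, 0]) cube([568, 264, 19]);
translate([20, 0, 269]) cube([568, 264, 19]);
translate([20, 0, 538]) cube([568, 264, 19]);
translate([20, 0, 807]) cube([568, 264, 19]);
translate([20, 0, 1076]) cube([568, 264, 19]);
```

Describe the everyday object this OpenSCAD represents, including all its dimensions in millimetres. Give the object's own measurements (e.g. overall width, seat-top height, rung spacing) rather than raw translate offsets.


An open bookshelf. Two side panels, each 20 mm thick, 264 mm deep and 1240 mm tall, stand 608 mm apart (outside-to-outside). Between them sit 5 shelves, each 19 mm thick and 264 mm deep, spanning the full gap between the sides. The bottom shelf rests on the floor (its underside at z = 0) and the clear gap between one shelf's top and the next shelf's underside is 250 mm.


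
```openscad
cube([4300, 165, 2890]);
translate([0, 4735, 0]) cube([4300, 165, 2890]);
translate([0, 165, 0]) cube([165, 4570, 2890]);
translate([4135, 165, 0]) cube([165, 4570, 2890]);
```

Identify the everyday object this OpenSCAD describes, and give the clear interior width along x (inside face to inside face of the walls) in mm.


A house (or room) frame. The interior width is 3970 mm.

Four 2890 mm walls enclosing a rectangle with no floor or roof — a room or house frame. Outside width is 4300 mm and wall thickness is 165 mm, so the interior width is 4300 − 2 × 165 = 3970 mm.


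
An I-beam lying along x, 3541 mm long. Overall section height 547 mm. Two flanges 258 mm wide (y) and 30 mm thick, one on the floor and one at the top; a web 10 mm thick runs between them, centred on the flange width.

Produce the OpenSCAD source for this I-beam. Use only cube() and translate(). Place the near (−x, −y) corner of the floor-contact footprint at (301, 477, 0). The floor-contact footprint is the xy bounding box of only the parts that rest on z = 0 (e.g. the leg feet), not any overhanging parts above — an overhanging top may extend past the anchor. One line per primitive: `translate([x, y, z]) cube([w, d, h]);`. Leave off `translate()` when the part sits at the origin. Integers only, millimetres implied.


translate([301, 477, 0]) cube([3541, 258, 30]);
translate([301, 601, 30]) cube([3541, 10, 487]);
translate([301, 477, 517]) cube([3541, 258, 30]);


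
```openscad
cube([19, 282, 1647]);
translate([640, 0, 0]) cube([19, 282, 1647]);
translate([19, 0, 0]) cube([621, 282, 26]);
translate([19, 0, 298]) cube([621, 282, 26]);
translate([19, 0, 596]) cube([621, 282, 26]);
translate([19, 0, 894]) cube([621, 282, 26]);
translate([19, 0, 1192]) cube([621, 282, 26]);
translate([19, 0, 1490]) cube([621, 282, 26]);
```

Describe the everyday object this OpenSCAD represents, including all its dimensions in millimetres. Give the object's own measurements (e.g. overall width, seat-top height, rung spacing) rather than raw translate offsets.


An open bookshelf. Two side panels, each 19 mm thick, 282 mm deep and 1647 mm tall, stand 659 mm apart (outside-to-outside). Between them sit 6 shelves, each 26 mm thick and 282 mm deep, spanning the full gap between the sides. The bottom shelf rests on the floor (its underside at z = 0) and the clear gap between one shelf's top and the next shelf's underside is 272 mm.


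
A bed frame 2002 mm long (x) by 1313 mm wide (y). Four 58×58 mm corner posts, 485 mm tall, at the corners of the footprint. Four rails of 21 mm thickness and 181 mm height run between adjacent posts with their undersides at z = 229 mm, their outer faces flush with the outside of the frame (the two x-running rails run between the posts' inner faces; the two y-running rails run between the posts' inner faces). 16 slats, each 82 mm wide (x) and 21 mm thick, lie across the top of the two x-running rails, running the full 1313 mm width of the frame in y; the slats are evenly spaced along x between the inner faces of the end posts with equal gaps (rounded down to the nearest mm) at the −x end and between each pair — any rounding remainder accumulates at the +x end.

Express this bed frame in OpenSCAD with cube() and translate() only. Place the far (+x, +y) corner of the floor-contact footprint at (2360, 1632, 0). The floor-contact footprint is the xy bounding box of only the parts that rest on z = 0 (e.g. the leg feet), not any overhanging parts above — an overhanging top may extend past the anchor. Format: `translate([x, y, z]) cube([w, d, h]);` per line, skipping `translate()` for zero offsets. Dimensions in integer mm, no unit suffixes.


// slat z = rail_z + rail_h = 229 + 181 = 410
// slat gap = ⌊(1886 − 16·82) / 17⌋ = 33
translate([358, 319, 0]) cube([58, 58, 485]);
translate([358, 1574, 0]) cube([58, 58, 485]);
translate([2302, 319, 0]) cube([58, 58, 485]);
translate([2302, 1574, 0]) cube([58, 58, 485]);
translate([416, 319, 229]) cube([1886, 21, 181]);
translate([416, 1611, 229]) cube([1886, 21, 181]);
translate([358, 377, 229]) cube([21, 1197, 181]);
translate([2339, 377, 229]) cube([21, 1197, 181]);
translate([449, 319, 410]) cube([82, 1313, 21]);
translate([564, 319, 410]) cube([82, 1313, 21]);
translate([679, 319, 410]) cube([82, 1313, 21]);
translate([794, 319, 410]) cube([82, 1313, 21]);
translate([909, 319, 410]) cube([82, 1313, 21]);
translate([1024, 319, 410]) cube([82, 1313, 21]);
translate([1139, 319, 410]) cube([82, 1313, 21]);
translate([1254, 319, 410]) cube([82, 1313, 21]);
translate([1369, 319, 410]) cube([82, 1313, 21]);
translate([1484, 319, 410]) cube([82, 1313, 21]);
translate([1599, 319, 410]) cube([82, 1313, 21]);
translate([1714, 319, 410]) cube([82, 1313, 21]);
translate([1829, 319, 410]) cube([82, 1313, 21]);
translate([1944, 319, 410]) cube([82, 1313, 21]);
translate([2059, 319, 410]) cube([82, 1313, 21]);
translate([2174, 319, 410]) cube([82, 1313, 21]);


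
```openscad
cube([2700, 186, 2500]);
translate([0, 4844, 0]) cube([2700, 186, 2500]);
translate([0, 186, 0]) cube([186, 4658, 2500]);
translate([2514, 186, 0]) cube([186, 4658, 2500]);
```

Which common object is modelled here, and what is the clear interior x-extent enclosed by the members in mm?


A house (or room) frame. The interior width is 2328 mm.

Four 2500 mm walls enclosing a rectangle with no floor or roof — a room or house frame. Outside width is 2700 mm and wall thickness is 186 mm, so the interior width is 2700 − 2 × 186 = 2328 mm.


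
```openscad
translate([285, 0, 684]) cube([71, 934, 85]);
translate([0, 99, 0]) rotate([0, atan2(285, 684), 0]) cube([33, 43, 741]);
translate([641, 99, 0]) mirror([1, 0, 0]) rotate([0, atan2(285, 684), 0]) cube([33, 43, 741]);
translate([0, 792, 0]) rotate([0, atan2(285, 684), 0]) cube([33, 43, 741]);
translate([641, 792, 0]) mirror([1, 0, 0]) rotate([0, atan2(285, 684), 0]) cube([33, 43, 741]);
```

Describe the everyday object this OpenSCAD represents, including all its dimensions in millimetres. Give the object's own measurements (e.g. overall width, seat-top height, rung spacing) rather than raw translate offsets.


A sawhorse. A 71×934×85 mm beam (x, y, z) sits on two A-frame leg pairs. Each pair is two raked legs of 33×43 mm section (43 mm along y) splaying symmetrically in x. Each leg rises 684 mm vertically over 285 mm of horizontal reach and is 741 mm long along its own axis. Every leg's outer bottom edge rests on the floor and its outer top edge meets a bottom edge of the beam — the left legs (tilting toward +x) meet the beam's −x bottom edge, the right legs (their mirror images, tilting toward −x) meet its +x bottom edge — so the leg tops tuck under the beam, the beam's underside is 684 mm above the floor, and the feet are 641 mm apart outside-to-outside with the beam centred between them. The two leg pairs are set in 99 mm from either end of the beam.


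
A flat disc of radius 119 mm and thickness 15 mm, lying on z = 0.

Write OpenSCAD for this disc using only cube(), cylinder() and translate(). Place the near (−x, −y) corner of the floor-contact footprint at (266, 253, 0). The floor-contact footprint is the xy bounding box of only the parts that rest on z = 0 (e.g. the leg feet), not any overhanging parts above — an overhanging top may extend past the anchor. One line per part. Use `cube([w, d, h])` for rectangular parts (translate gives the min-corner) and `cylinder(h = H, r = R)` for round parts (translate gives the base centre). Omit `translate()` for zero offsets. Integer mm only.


translate([385, 372, 0]) cylinder(h = 15, r = 119);


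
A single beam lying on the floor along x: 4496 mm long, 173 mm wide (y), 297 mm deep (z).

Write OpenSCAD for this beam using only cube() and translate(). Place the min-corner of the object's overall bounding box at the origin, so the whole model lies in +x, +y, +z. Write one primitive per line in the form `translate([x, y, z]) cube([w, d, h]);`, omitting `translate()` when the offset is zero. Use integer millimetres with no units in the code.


cube([4496, 173, 297]);


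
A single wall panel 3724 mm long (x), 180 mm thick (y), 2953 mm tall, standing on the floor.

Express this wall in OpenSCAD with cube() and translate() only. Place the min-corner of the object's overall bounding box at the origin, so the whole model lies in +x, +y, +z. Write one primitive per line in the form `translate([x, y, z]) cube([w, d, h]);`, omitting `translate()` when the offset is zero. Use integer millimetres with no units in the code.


cube([3724, 180, 2953]);


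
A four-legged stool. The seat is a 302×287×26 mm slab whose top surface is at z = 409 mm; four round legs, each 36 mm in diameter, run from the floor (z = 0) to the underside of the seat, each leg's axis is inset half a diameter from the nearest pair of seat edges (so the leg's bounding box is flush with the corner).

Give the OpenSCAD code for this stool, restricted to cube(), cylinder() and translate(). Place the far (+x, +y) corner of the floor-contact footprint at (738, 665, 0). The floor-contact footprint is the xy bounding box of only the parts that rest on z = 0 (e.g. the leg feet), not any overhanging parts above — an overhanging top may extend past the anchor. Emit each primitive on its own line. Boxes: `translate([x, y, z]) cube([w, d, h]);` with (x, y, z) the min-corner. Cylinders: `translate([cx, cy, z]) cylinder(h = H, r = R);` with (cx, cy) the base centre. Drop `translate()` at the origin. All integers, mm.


translate([436, 378, 383]) cube([302, 287, 26]);
translate([454, 396, 0]) cylinder(h = 383, r = 18);
translate([720, 396, 0]) cylinder(h = 383, r = 18);
translate([454, 647, 0]) cylinder(h = 383, r = 18);
translate([720, 647, 0]) cylinder(h = 383, r = 18);


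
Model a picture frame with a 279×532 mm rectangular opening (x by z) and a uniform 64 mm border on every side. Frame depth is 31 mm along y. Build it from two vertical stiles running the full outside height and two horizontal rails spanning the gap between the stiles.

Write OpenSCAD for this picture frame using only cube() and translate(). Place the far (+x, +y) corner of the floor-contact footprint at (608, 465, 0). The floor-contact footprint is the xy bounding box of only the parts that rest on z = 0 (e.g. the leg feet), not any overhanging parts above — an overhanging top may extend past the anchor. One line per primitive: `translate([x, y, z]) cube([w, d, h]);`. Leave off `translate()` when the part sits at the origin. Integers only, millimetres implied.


translate([201, 434, 0]) cube([64, 31, 660]);
translate([544, 434, 0]) cube([64, 31, 660]);
translate([265, 434, 0]) cube([279, 31, 64]);
translate([265, 434, 596]) cube([279, 31, 64]);


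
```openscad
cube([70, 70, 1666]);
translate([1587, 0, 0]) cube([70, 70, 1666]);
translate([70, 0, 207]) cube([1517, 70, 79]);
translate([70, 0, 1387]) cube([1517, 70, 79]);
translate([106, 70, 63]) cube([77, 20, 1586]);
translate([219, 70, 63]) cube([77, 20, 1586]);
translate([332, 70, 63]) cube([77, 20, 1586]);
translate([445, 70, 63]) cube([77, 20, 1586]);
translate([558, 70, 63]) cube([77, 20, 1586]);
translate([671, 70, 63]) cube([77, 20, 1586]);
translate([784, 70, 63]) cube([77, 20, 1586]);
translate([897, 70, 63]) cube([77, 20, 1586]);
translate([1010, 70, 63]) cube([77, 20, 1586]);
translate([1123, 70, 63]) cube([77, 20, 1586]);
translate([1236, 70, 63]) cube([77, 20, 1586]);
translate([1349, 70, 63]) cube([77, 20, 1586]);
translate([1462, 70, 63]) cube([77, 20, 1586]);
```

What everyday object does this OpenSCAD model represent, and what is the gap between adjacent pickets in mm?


A fence section. The picket gap is 36 mm.

Two posts, two rails, 13 pickets — a fence section. Span 1517 mm holds 13 pickets of 77 mm with 14 equal gaps: ⌊(1517 − 13·77) / 14⌋ = 36 mm.


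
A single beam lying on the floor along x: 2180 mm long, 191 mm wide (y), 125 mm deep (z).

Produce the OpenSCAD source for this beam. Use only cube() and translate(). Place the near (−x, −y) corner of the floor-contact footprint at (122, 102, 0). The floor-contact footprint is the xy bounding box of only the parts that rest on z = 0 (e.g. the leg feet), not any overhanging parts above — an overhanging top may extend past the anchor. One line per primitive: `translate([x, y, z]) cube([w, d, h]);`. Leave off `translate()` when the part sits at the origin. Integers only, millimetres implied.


translate([122, 102, 0]) cube([2180, 191, 125]);


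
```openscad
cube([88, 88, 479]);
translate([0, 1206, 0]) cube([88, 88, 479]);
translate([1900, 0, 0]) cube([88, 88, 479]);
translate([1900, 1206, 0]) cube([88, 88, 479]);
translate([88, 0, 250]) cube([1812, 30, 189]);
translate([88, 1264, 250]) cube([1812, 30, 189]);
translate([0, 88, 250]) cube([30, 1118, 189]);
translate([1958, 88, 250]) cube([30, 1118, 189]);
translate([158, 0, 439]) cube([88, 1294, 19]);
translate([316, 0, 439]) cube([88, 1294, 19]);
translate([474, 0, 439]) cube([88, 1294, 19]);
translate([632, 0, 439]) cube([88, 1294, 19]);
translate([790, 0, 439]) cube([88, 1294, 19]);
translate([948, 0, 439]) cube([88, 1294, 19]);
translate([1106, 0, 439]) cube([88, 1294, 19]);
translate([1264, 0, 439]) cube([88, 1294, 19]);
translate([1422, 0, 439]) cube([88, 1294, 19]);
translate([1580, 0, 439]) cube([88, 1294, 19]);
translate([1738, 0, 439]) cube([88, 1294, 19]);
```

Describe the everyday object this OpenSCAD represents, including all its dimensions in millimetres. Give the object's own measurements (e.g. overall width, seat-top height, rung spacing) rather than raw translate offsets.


A bed frame 1988 mm long (x) by 1294 mm wide (y). Four 88×88 mm corner posts, 479 mm tall, at the corners of the footprint. Four rails of 30 mm thickness and 189 mm height run between adjacent posts with their undersides at z = 250 mm, their outer faces flush with the outside of the frame (the two x-running rails run between the posts' inner faces; the two y-running rails run between the posts' inner faces). 11 slats, each 88 mm wide (x) and 19 mm thick, lie across the top of the two x-running rails, running the full 1294 mm width of the frame in y; along x they sit between the end posts with a 70 mm gap after the −x posts and between neighbouring slats, leaving 74 mm before the +x posts.


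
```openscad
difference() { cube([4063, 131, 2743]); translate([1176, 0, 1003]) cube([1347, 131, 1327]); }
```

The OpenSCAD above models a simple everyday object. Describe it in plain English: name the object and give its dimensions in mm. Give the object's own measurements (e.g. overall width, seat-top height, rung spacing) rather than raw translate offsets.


A wall 4063 mm long (x), 131 mm thick (y), 2743 mm tall, with a rectangular window opening cut through it. The opening is 1347 mm wide and 1327 mm tall; its sill is at z = 1003 mm and its near (−x) edge is 1176 mm from the wall's −x end. The opening passes through the full wall thickness.


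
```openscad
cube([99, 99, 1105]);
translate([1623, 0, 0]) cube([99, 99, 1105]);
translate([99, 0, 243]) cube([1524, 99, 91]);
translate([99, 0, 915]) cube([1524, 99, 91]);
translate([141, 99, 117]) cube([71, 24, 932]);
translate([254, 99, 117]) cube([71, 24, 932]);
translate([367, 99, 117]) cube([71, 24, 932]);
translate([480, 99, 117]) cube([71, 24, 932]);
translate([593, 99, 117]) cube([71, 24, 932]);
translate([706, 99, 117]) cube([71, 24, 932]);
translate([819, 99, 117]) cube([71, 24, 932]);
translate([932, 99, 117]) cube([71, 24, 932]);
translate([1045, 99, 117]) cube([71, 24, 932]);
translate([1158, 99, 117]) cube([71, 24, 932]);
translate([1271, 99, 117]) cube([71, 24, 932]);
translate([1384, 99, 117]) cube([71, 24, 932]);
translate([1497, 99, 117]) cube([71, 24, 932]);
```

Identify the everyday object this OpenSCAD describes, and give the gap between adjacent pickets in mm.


A fence section. The picket gap is 42 mm.

Two posts, two rails, 13 pickets — a fence section. Span 1524 mm holds 13 pickets of 71 mm with 14 equal gaps: ⌊(1524 − 13·71) / 14⌋ = 42 mm.


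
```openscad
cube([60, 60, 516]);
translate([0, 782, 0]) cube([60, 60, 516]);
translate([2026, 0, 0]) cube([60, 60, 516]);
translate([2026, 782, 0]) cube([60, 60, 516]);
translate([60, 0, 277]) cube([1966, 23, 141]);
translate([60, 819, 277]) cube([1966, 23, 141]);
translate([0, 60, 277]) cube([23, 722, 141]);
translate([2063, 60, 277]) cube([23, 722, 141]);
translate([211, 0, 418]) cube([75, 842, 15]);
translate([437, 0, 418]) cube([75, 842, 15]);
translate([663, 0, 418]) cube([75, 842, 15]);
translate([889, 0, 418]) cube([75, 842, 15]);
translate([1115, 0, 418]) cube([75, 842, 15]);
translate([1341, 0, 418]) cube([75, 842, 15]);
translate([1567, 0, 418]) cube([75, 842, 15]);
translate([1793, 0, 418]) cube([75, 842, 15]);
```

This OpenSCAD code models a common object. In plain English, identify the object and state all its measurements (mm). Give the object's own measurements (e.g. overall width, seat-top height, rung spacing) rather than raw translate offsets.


A bed frame 2086 mm long (x) by 842 mm wide (y). Four 60×60 mm corner posts, 516 mm tall, at the corners of the footprint. Four rails of 23 mm thickness and 141 mm height run between adjacent posts with their undersides at z = 277 mm, their outer faces flush with the outside of the frame (the two x-running rails run between the posts' inner faces; the two y-running rails run between the posts' inner faces). 8 slats, each 75 mm wide (x) and 15 mm thick, lie across the top of the two x-running rails, running the full 842 mm width of the frame in y; along x they sit between the end posts with a 151 mm gap after the −x posts and between neighbouring slats, leaving 158 mm before the +x posts.


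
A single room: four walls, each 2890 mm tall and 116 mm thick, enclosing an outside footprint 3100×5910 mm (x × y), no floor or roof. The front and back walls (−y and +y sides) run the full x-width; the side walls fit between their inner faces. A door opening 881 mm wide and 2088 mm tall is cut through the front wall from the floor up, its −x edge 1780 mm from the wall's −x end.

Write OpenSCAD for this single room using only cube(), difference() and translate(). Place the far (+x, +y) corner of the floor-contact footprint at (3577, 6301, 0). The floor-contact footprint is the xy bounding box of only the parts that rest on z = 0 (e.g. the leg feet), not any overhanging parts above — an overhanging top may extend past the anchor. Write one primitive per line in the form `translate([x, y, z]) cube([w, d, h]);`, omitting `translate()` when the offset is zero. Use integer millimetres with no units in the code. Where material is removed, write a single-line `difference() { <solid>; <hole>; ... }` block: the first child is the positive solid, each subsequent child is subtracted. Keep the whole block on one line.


difference() { translate([477, 391, 0]) cube([3100, 116, 2890]); translate([2257, 391, 0]) cube([881, 116, 2088]); }
translate([477, 6185, 0]) cube([3100, 116, 2890]);
translate([477, 507, 0]) cube([116, 5678, 2890]);
translate([3461, 507, 0]) cube([116, 5678, 2890]);


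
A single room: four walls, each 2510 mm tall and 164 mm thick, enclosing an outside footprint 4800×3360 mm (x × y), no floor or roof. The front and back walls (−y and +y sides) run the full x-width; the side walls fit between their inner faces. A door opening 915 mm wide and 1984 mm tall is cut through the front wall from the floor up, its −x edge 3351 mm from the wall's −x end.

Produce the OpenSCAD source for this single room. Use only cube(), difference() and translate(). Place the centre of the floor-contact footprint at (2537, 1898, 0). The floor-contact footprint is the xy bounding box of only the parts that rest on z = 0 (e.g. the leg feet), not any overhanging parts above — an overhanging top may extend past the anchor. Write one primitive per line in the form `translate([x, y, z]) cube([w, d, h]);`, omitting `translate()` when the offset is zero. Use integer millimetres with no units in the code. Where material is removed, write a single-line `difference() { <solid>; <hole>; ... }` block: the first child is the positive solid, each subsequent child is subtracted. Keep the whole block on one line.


difference() { translate([137, 218, 0]) cube([4800, 164, 2510]); translate([3488, 218, 0]) cube([915, 164, 1984]); }
translate([137, 3414, 0]) cube([4800, 164, 2510]);
translate([137, 382, 0]) cube([164, 3032, 2510]);
translate([4773, 382, 0]) cube([164, 3032, 2510]);


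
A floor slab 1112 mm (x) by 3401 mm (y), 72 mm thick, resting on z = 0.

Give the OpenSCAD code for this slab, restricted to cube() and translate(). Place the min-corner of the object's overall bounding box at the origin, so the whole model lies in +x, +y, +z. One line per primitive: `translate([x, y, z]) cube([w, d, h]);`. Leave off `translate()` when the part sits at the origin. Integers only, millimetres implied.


cube([1112, 3401, 72]);


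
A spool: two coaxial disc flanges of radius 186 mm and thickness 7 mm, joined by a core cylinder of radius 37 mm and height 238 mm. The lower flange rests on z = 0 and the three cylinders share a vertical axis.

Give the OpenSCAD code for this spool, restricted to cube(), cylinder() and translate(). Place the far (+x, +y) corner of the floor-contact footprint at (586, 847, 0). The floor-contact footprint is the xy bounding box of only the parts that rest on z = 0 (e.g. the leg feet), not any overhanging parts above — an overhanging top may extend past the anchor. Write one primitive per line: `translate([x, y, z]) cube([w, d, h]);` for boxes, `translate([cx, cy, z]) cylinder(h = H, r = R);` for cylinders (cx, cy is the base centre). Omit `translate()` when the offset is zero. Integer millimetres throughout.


translate([400, 661, 0]) cylinder(h = 7, r = 186);
translate([400, 661, 7]) cylinder(h = 238, r = 37);
translate([400, 661, 245]) cylinder(h = 7, r = 186);


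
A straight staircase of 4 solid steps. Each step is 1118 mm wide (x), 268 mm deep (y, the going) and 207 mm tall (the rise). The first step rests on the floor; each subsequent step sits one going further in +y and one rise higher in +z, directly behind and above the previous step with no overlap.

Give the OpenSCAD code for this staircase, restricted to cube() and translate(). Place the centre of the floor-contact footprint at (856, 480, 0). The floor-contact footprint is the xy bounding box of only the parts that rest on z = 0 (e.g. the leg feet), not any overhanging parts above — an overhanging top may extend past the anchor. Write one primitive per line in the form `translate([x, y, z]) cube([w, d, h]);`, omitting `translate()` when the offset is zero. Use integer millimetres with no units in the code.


translate([297, 346, 0]) cube([1118, 268, 207]);
translate([297, 614, 207]) cube([1118, 268, 207]);
translate([297, 882, 414]) cube([1118, 268, 207]);
translate([297, 1150, 621]) cube([1118, 268, 207]);


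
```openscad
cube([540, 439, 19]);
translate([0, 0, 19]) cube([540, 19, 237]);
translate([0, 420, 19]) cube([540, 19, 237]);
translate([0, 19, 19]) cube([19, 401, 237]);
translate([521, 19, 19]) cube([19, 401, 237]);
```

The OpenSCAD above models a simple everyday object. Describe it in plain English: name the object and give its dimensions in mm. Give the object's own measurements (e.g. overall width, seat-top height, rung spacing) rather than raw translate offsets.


An open-topped rectangular box: outside dimensions 540×439×256 mm, with a uniform wall and base thickness of 19 mm. The base is a full 540×439 slab on the floor; four walls sit on top of the base. The front and back walls (the −y and +y sides) span the full width; the two side walls fit between them.


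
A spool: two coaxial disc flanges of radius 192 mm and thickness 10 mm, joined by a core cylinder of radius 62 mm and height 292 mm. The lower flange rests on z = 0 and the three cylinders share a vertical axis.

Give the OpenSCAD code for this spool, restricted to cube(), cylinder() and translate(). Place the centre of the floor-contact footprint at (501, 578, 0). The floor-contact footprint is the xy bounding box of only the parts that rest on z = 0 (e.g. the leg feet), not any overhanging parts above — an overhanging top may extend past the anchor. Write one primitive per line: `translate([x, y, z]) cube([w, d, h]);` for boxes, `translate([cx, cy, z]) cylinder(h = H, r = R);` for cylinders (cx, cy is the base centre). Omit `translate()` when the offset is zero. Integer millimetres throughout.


translate([501, 578, 0]) cylinder(h = 10, r = 192);
translate([501, 578, 10]) cylinder(h = 292, r = 62);
translate([501, 578, 302]) cylinder(h = 10, r = 192);


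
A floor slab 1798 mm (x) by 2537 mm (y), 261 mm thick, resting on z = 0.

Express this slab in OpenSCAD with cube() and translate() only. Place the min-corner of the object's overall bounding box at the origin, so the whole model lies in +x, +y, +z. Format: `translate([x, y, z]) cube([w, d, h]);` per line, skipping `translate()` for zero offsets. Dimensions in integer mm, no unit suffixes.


cube([1798, 2537, 261]);


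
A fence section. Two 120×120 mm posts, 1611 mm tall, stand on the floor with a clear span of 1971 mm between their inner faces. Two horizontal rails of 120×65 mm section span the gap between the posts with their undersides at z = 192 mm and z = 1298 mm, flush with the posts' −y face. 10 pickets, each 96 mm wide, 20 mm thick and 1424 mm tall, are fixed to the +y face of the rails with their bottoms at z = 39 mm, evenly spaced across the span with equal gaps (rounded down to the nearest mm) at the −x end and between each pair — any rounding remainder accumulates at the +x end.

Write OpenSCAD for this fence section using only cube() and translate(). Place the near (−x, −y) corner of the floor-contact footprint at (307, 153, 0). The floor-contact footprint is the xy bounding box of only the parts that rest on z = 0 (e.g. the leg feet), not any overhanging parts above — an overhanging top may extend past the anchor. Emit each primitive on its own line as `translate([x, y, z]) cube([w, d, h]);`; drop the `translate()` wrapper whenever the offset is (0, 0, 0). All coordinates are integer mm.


translate([307, 153, 0]) cube([120, 120, 1611]);
translate([2398, 153, 0]) cube([120, 120, 1611]);
translate([427, 153, 192]) cube([1971, 120, 65]);
translate([427, 153, 1298]) cube([1971, 120, 65]);
translate([518, 273, 39]) cube([96, 20, 1424]);
translate([705, 273, 39]) cube([96, 20, 1424]);
translate([892, 273, 39]) cube([96, 20, 1424]);
translate([1079, 273, 39]) cube([96, 20, 1424]);
translate([1266, 273, 39]) cube([96, 20, 1424]);
translate([1453, 273, 39]) cube([96, 20, 1424]);
translate([1640, 273, 39]) cube([96, 20, 1424]);
translate([1827, 273, 39]) cube([96, 20, 1424]);
translate([2014, 273, 39]) cube([96, 20, 1424]);
translate([2201, 273, 39]) cube([96, 20, 1424]);


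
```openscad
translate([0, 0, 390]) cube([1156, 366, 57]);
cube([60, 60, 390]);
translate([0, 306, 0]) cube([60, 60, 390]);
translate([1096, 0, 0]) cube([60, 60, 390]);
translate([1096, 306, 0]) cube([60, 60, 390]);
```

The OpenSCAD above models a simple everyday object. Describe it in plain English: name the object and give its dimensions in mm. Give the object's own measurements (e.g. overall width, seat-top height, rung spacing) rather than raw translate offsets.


A bench: a 1156×366 mm seat slab, 57 mm thick, top at z = 447 mm, on four 60×60 mm square legs flush with the seat corners and standing on z = 0.


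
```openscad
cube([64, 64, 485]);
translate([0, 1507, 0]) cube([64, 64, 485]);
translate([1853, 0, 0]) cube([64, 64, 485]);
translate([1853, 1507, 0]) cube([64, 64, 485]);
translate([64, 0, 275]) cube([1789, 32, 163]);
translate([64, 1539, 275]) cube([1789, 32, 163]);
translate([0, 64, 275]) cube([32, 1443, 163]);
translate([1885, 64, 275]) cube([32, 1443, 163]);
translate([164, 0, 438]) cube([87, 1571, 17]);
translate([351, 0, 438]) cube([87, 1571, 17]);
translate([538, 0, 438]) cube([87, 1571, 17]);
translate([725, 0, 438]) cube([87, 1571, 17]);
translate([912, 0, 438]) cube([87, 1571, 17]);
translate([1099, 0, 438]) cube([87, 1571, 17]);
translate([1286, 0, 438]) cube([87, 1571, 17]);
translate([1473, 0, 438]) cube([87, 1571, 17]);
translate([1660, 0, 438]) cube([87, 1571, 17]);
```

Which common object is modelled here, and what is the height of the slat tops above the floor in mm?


A bed frame. The slat-top height is 455 mm.

Four posts, four rails, and a row of slats — a bed frame. Slats sit on the rails at z = 275 + 163 = 438; with slat thickness 17, the top is 455 mm.


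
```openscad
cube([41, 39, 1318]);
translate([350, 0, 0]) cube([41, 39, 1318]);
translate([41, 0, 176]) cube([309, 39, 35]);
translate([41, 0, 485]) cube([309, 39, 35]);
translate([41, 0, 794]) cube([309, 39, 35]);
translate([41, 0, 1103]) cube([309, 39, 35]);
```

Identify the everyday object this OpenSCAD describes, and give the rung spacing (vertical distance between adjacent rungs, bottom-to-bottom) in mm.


A ladder. The rung spacing is 309 mm.

Two tall 41×39 posts with 4 short bars between them — a ladder. Adjacent rungs sit at z = 176 and z = 485, so the spacing is 485 − 176 = 309 mm.


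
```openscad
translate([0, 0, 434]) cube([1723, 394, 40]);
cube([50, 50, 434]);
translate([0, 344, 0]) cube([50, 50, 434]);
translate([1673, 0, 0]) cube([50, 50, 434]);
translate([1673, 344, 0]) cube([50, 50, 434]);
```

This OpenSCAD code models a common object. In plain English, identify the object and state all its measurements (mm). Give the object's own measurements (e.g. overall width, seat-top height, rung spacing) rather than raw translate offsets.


A long wooden bench with a 1723 mm (x) × 394 mm (y) seat, 40 mm thick, its top surface 474 mm above the floor. Four 50 mm square legs at the seat corners, flush with the edges, run from z = 0 to the seat underside.


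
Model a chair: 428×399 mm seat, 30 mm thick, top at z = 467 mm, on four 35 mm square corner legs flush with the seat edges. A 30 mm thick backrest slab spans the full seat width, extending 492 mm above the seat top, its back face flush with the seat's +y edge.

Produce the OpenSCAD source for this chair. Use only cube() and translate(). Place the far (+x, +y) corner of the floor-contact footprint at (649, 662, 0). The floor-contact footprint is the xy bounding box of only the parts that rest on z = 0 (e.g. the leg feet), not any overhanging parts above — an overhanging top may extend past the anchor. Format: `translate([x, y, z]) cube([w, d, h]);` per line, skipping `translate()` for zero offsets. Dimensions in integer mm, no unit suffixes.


translate([221, 263, 437]) cube([428, 399, 30]);
translate([221, 263, 0]) cube([35, 35, 437]);
translate([614, 263, 0]) cube([35, 35, 437]);
translate([221, 627, 0]) cube([35, 35, 437]);
translate([614, 627, 0]) cube([35, 35, 437]);
translate([221, 632, 467]) cube([428, 30, 492]);


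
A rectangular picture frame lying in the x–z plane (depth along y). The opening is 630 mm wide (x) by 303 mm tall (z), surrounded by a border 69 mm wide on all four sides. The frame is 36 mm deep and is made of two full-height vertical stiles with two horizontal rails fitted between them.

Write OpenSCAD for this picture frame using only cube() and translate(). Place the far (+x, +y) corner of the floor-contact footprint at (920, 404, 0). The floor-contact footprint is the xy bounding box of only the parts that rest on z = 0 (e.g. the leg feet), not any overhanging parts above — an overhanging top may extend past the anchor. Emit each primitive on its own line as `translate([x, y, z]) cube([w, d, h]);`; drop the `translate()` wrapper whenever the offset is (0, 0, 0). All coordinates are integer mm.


translate([152, 368, 0]) cube([69, 36, 441]);
translate([851, 368, 0]) cube([69, 36, 441]);
translate([221, 368, 0]) cube([630, 36, 69]);
translate([221, 368, 372]) cube([630, 36, 69]);


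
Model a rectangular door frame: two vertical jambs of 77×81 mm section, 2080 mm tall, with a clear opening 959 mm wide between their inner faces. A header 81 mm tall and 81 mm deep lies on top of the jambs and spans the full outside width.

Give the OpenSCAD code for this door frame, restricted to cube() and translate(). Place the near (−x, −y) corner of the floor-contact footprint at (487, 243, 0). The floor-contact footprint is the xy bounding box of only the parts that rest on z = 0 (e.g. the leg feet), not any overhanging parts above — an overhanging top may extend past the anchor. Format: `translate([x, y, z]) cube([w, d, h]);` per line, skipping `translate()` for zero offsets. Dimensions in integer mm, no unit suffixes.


translate([487, 243, 0]) cube([77, 81, 2080]);
translate([1523, 243, 0]) cube([77, 81, 2080]);
translate([487, 243, 2080]) cube([1113, 81, 81]);


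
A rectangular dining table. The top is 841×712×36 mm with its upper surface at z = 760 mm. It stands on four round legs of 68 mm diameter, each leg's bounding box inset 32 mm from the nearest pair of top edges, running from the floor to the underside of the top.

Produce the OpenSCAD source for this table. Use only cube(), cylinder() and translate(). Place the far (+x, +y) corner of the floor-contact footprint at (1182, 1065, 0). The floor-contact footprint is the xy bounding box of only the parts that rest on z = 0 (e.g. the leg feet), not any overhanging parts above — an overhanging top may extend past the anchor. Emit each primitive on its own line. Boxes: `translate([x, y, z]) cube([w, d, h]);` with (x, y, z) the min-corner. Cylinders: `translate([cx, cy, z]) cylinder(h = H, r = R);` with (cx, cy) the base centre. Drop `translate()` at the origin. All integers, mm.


translate([373, 385, 724]) cube([841, 712, 36]);
translate([439, 451, 0]) cylinder(h = 724, r = 34);
translate([1148, 451, 0]) cylinder(h = 724, r = 34);
translate([439, 1031, 0]) cylinder(h = 724, r = 34);
translate([1148, 1031, 0]) cylinder(h = 724, r = 34);


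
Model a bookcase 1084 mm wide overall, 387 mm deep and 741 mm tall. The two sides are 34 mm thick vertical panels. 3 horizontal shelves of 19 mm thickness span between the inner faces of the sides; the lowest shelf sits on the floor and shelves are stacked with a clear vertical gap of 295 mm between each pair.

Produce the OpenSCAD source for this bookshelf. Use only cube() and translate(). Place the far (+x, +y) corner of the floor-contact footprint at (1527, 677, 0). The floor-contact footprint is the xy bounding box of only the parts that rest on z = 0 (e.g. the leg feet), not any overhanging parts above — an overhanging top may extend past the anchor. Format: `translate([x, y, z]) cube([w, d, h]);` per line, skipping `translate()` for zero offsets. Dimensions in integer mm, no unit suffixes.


translate([443, 290, 0]) cube([34, 387, 741]);
translate([1493, 290, 0]) cube([34, 387, 741]);
translate([477, 290, 0]) cube([1016, 387, 19]);
translate([477, 290, 314]) cube([1016, 387, 19]);
translate([477, 290, 628]) cube([1016, 387, 19]);


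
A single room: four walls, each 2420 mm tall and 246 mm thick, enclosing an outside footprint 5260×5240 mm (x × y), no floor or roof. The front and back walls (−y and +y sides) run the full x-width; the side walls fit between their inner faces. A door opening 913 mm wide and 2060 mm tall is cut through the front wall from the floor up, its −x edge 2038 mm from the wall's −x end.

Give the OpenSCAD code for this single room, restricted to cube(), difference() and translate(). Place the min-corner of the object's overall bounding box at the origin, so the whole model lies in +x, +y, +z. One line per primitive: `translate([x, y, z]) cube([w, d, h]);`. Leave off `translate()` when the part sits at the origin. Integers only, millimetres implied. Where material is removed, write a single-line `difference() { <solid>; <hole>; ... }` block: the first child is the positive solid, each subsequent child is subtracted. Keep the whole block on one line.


difference() { cube([5260, 246, 2420]); translate([2038, 0, 0]) cube([913, 246, 2060]); }
translate([0, 4994, 0]) cube([5260, 246, 2420]);
translate([0, 246, 0]) cube([246, 4748, 2420]);
translate([5014, 246, 0]) cube([246, 4748, 2420]);


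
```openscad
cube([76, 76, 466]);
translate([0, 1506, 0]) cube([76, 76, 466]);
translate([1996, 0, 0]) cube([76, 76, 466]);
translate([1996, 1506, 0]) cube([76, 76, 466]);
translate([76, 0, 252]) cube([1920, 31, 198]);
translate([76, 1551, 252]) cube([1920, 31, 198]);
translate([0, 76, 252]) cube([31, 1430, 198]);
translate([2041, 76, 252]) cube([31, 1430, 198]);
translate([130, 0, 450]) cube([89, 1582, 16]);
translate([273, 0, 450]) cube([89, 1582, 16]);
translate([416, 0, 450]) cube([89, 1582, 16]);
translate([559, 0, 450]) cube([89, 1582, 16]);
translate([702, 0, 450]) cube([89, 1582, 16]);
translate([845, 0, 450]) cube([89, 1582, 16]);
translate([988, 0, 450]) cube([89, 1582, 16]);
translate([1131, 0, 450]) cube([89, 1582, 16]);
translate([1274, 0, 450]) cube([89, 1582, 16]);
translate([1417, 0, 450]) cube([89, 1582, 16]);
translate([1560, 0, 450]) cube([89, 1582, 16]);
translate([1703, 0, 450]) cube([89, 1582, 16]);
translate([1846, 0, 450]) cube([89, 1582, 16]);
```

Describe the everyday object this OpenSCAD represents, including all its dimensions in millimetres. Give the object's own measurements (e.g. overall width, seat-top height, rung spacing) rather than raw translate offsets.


A bed frame 2072 mm long (x) by 1582 mm wide (y). Four 76×76 mm corner posts, 466 mm tall, at the corners of the footprint. Four rails of 31 mm thickness and 198 mm height run between adjacent posts with their undersides at z = 252 mm, their outer faces flush with the outside of the frame (the two x-running rails run between the posts' inner faces; the two y-running rails run between the posts' inner faces). 13 slats, each 89 mm wide (x) and 16 mm thick, lie across the top of the two x-running rails, running the full 1582 mm width of the frame in y; along x they sit between the end posts with a 54 mm gap after the −x posts and between neighbouring slats, leaving 61 mm before the +x posts.


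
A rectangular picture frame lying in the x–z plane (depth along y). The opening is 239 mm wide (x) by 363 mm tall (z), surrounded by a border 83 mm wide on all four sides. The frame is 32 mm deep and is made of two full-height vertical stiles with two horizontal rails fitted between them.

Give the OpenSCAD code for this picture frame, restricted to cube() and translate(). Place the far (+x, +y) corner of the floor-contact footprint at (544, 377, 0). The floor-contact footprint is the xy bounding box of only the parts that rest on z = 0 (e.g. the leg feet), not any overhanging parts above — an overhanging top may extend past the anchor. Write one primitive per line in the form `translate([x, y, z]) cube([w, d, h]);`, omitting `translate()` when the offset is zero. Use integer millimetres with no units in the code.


translate([139, 345, 0]) cube([83, 32, 529]);
translate([461, 345, 0]) cube([83, 32, 529]);
translate([222, 345, 0]) cube([239, 32, 83]);
translate([222, 345, 446]) cube([239, 32, 83]);


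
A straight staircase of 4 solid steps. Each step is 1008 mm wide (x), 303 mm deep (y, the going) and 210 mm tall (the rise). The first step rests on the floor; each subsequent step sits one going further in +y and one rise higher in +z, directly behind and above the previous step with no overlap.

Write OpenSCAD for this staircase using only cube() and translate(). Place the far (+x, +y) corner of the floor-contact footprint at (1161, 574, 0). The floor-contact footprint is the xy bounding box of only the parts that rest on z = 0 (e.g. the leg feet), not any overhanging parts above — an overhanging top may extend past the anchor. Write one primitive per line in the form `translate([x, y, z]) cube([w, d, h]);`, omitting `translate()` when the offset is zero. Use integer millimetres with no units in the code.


translate([153, 271, 0]) cube([1008, 303, 210]);
translate([153, 574, 210]) cube([1008, 303, 210]);
translate([153, 877, 420]) cube([1008, 303, 210]);
translate([153, 1180, 630]) cube([1008, 303, 210]);
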